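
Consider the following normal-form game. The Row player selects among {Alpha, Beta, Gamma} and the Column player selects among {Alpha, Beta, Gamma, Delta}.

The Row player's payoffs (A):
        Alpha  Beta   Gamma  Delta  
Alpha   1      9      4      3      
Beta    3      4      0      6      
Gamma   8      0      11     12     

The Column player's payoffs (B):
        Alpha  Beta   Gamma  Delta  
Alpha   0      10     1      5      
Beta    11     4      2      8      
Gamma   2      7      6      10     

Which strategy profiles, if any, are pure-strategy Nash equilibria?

Check mutual best responses: a cell is a NE iff neither player can gain by unilaterally deviating.
The Row player's best responses — vs Alpha: Gamma (payoff 8); vs Beta: Alpha (payoff 9); vs Gamma: Gamma (payoff 11); vs Delta: Gamma (payoff 12).
The Column player's best responses — vs Alpha: Beta (payoff 10); vs Beta: Alpha (payoff 11); vs Gamma: Delta (payoff 10).
Mutual best responses occur at (Alpha, Beta) and (Gamma, Delta); at each, neither player gains by switching.

(Alpha, Beta) and (Gamma, Delta)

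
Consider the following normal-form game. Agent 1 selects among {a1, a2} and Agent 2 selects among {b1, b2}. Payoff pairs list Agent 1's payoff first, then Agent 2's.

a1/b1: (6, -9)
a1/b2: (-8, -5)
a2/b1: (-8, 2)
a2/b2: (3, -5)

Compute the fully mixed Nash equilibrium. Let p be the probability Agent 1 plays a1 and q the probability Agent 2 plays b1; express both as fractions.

Each player's mixing probability is pinned down by making the *other* player indifferent.
Agent 2 indifferent between b1 and b2: p·(-9) + (1−p)·2 = p·(-5) + (1−p)·(-5) ⟹ 2 + (-11)p = (-5) + 0p ⟹ p = 7/11.
Agent 1 indifferent between a1 and a2: q·6 + (1−q)·(-8) = q·(-8) + (1−q)·3 ⟹ (-8) + 14q = 3 + (-11)q ⟹ q = 11/25.

p = 7/11, q = 11/25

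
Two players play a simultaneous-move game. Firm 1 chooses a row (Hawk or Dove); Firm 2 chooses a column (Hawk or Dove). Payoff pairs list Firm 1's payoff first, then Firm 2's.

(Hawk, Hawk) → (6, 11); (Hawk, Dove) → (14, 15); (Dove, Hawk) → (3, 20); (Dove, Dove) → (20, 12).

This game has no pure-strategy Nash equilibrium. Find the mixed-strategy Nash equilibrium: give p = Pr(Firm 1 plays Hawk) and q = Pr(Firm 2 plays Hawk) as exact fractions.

In a mixed NE each player is indifferent between their pure strategies, so the opponent's mix sets the indifference.
Firm 2 indifferent between Hawk and Dove: p·11 + (1−p)·20 = p·15 + (1−p)·12 ⟹ 20 + (-9)p = 12 + 3p ⟹ p = 2/3.
Firm 1 indifferent between Hawk and Dove: q·6 + (1−q)·14 = q·3 + (1−q)·20 ⟹ 14 + (-8)q = 20 + (-17)q ⟹ q = 2/3.

p = 2/3, q = 2/3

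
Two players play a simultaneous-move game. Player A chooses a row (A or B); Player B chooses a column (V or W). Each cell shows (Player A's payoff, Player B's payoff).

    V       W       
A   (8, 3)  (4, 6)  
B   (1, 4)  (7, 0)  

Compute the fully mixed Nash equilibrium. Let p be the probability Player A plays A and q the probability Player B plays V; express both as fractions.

In a mixed NE each player is indifferent between their pure strategies, so the opponent's mix sets the indifference.
Player B indifferent between V and W: p·3 + (1−p)·4 = p·6 + (1−p)·0 ⟹ 4 + (-1)p = 0 + 6p ⟹ p = 4/7.
Player A indifferent between A and B: q·8 + (1−q)·4 = q·1 + (1−q)·7 ⟹ 4 + 4q = 7 + (-6)q ⟹ q = 3/10.

p = 4/7, q = 3/10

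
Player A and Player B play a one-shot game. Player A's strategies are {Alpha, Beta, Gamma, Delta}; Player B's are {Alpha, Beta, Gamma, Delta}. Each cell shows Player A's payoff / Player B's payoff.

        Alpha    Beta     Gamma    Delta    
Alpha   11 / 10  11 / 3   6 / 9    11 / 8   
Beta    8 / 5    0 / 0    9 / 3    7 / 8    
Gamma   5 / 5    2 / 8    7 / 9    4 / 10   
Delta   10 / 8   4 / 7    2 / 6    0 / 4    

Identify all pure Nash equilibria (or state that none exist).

(Alpha, Alpha)

Check mutual best responses: a cell is a NE iff neither player can gain by unilaterally deviating.
Player A's best responses — vs Alpha: Alpha (payoff 11); vs Beta: Alpha (payoff 11); vs Gamma: Beta (payoff 9); vs Delta: Alpha (payoff 11).
Player B's best responses — vs Alpha: Alpha (payoff 10); vs Beta: Delta (payoff 8); vs Gamma: Delta (payoff 10); vs Delta: Alpha (payoff 8).
The only mutual best response is (Alpha, Alpha); neither player gains by switching there.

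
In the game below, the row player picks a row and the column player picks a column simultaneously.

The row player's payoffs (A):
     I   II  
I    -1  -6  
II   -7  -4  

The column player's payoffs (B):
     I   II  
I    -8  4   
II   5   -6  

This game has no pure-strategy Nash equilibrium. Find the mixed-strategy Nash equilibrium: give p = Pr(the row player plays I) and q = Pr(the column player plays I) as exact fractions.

In a mixed NE each player is indifferent between their pure strategies, so the opponent's mix sets the indifference.
The column player indifferent between I and II: p·(-8) + (1−p)·5 = p·4 + (1−p)·(-6) ⟹ 5 + (-13)p = (-6) + 10p ⟹ p = 11/23.
The row player indifferent between I and II: q·(-1) + (1−q)·(-6) = q·(-7) + (1−q)·(-4) ⟹ (-6) + 5q = (-4) + (-3)q ⟹ q = 1/4.

p = 11/23, q = 1/4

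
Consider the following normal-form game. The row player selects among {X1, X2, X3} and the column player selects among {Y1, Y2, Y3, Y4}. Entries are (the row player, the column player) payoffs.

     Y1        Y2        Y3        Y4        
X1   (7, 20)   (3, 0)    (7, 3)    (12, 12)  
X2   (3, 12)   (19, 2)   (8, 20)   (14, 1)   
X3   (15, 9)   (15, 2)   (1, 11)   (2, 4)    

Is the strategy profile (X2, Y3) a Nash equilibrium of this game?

Holding the column player at Y3: the row player gets 8 from X2, versus 7 from X1, 1 from X3. No profitable deviation for the row player.
Holding the row player at X2: the column player gets 20 from Y3, versus 12 from Y1, 2 from Y2, 1 from Y4. No profitable deviation for the column player either.

Yes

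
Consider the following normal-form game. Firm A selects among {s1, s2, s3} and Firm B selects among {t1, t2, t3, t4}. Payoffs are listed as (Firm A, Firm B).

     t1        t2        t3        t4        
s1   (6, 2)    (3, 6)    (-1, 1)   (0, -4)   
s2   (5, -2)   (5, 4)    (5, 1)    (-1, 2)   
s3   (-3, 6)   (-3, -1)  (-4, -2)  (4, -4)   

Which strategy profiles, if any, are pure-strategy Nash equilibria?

A profile is a Nash equilibrium when each player is best-responding to the other.
Firm A's best responses — vs t1: s1 (payoff 6); vs t2: s2 (payoff 5); vs t3: s2 (payoff 5); vs t4: s3 (payoff 4).
Firm B's best responses — vs s1: t2 (payoff 6); vs s2: t2 (payoff 4); vs s3: t1 (payoff 6).
The only mutual best response is (s2, t2); neither player gains by switching there.

(s2, t2)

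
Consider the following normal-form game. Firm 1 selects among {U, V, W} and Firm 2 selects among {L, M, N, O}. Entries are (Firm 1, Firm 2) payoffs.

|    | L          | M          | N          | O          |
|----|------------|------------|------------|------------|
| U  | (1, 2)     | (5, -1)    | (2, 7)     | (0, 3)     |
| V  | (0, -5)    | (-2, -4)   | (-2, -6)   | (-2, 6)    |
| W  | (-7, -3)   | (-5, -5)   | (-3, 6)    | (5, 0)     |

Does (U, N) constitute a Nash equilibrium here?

Yes

Holding Firm 2 at N: Firm 1 gets 2 from U, versus -2 from V, -3 from W. No profitable deviation for Firm 1.
Holding Firm 1 at U: Firm 2 gets 7 from N, versus 2 from L, -1 from M, 3 from O. No profitable deviation for Firm 2 either.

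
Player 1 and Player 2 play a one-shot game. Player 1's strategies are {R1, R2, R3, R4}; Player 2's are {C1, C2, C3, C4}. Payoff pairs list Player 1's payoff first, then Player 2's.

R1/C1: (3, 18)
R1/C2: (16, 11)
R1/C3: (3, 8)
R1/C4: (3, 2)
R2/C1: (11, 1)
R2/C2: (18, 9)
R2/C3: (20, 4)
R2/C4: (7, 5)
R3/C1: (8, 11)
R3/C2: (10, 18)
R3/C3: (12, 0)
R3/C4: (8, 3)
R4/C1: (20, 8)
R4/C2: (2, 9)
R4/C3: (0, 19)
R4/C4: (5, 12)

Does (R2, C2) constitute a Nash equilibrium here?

Yes

Holding Player 2 at C2: Player 1 gets 18 from R2, versus 16 from R1, 10 from R3, 2 from R4. No profitable deviation for Player 1.
Holding Player 1 at R2: Player 2 gets 9 from C2, versus 1 from C1, 4 from C3, 5 from C4. No profitable deviation for Player 2 either.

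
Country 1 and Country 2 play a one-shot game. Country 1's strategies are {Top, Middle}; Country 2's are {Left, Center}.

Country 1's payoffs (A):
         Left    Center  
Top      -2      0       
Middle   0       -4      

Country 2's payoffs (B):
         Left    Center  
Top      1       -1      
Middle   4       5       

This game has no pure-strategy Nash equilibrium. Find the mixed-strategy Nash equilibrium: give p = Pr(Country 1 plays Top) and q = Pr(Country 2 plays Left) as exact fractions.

Each player's mixing probability is pinned down by making the *other* player indifferent.
Country 2 indifferent between Left and Center: p·1 + (1−p)·4 = p·(-1) + (1−p)·5 ⟹ 4 + (-3)p = 5 + (-6)p ⟹ p = 1/3.
Country 1 indifferent between Top and Middle: q·(-2) + (1−q)·0 = q·0 + (1−q)·(-4) ⟹ 0 + (-2)q = (-4) + 4q ⟹ q = 2/3.

p = 1/3, q = 2/3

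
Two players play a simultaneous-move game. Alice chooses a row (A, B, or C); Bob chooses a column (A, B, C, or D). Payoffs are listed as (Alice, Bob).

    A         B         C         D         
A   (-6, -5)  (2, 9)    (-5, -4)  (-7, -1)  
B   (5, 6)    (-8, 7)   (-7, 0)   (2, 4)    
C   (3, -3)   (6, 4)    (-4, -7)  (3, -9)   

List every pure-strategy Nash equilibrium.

(C, B)

A profile is a Nash equilibrium when each player is best-responding to the other.
Alice's best responses — vs A: B (payoff 5); vs B: C (payoff 6); vs C: C (payoff -4); vs D: C (payoff 3).
Bob's best responses — vs A: B (payoff 9); vs B: B (payoff 7); vs C: B (payoff 4).
The only mutual best response is (C, B); neither player gains by switching there.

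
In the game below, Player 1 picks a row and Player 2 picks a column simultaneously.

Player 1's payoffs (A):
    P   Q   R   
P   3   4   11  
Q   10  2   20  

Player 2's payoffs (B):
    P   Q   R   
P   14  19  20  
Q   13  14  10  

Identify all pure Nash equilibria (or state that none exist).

A profile is a Nash equilibrium when each player is best-responding to the other.
Player 1's best responses — vs P: Q (payoff 10); vs Q: P (payoff 4); vs R: Q (payoff 20).
Player 2's best responses — vs P: R (payoff 20); vs Q: Q (payoff 14).
No cell has both players best-responding. For instance, Player 1's best reply to Q is P, but against P Player 2 prefers R over Q.

None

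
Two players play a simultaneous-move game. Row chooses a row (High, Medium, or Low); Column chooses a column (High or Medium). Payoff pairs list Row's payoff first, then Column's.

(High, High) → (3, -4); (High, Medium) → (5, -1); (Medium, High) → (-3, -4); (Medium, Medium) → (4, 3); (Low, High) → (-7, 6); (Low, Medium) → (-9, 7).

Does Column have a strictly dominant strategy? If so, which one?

Medium

A strategy is strictly dominant if it gives Column a strictly higher payoff than every other strategy, against every choice by the opponent.
Medium strictly dominates: vs High: -1 > -4; vs Medium: 3 > -4; vs Low: 7 > 6.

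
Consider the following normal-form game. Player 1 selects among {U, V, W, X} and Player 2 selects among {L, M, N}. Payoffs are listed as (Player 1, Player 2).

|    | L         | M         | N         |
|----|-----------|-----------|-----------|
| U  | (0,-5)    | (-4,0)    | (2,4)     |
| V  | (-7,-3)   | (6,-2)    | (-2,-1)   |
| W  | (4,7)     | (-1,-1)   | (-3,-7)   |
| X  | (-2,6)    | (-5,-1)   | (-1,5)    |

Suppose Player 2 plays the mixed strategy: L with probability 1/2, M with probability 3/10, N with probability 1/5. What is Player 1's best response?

Compute Player 1's expected payoff from each pure strategy against the given mix.
U: (1/2)·0 + (3/10)·(-4) + (1/5)·2 = -4/5
V: (1/2)·(-7) + (3/10)·6 + (1/5)·(-2) = -21/10
W: (1/2)·4 + (3/10)·(-1) + (1/5)·(-3) = 11/10
X: (1/2)·(-2) + (3/10)·(-5) + (1/5)·(-1) = -27/10
Highest expected payoff is 11/10, from W.

W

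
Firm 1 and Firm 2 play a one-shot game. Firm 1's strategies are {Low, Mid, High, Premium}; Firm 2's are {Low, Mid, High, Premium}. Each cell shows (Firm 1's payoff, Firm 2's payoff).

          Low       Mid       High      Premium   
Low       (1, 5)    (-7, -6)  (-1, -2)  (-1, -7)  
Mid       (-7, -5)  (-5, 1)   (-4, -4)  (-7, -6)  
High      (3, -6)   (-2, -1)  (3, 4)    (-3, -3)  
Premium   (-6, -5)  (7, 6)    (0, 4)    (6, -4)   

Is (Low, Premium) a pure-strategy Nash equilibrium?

Holding Firm 2 at Premium: Firm 1 gets -1 from Low but could get 6 by switching to Premium. Firm 1 has a profitable deviation.

No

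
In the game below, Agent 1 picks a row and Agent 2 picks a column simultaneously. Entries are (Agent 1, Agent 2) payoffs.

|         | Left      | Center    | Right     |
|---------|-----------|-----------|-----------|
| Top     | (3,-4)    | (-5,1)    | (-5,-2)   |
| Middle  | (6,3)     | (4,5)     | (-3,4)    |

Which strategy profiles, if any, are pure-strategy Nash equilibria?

(Middle, Center)

Check mutual best responses: a cell is a NE iff neither player can gain by unilaterally deviating.
Agent 1's best responses — vs Left: Middle (payoff 6); vs Center: Middle (payoff 4); vs Right: Middle (payoff -3).
Agent 2's best responses — vs Top: Center (payoff 1); vs Middle: Center (payoff 5).
The only mutual best response is (Middle, Center); neither player gains by switching there.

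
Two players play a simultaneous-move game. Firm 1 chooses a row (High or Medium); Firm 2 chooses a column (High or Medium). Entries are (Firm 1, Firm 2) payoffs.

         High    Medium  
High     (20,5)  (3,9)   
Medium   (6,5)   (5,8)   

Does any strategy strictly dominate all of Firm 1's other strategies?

A strategy is strictly dominant if it gives Firm 1 a strictly higher payoff than every other strategy, against every choice by the opponent.
High is not dominant: against Medium, Medium gives 5 > 3.
Medium is not dominant: against High, High gives 20 > 6.
No single strategy is best against every opponent action.

No strictly dominant strategy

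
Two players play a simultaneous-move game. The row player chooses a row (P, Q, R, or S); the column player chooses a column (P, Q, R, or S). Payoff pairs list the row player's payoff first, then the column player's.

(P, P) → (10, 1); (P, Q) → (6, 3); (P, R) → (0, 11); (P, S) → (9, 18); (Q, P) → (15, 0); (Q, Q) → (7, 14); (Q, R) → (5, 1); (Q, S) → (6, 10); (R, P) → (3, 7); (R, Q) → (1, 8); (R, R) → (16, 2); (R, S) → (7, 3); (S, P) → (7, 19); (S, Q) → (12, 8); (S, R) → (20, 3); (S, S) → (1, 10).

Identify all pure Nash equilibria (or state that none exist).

(P, S)

Find each player's best response to every opponent strategy; NE are the intersections.
The row player's best responses — vs P: Q (payoff 15); vs Q: S (payoff 12); vs R: S (payoff 20); vs S: P (payoff 9).
The column player's best responses — vs P: S (payoff 18); vs Q: Q (payoff 14); vs R: Q (payoff 8); vs S: P (payoff 19).
The only mutual best response is (P, S); neither player gains by switching there.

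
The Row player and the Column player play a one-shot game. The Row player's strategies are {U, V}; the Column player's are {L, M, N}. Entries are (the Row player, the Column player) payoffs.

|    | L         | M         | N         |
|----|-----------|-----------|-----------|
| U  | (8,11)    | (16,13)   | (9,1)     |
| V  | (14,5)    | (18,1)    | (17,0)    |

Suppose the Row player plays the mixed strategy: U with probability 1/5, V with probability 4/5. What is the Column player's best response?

L

The Column player's best reply maximizes expected payoff against the mix.
L: (1/5)·11 + (4/5)·5 = 31/5
M: (1/5)·13 + (4/5)·1 = 17/5
N: (1/5)·1 + (4/5)·0 = 1/5
Highest expected payoff is 31/5, from L.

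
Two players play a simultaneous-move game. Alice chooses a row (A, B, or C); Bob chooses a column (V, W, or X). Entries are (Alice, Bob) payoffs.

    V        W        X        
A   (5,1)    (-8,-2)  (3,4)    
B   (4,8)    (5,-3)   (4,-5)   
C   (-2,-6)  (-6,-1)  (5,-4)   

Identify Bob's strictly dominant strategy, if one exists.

None

A strategy is strictly dominant if it gives Bob a strictly higher payoff than every other strategy, against every choice by the opponent.
V is not dominant: against A, X gives 4 > 1.
W is not dominant: against A, V gives 1 > -2.
X is not dominant: against B, V gives 8 > -5.
No single strategy is best against every opponent action.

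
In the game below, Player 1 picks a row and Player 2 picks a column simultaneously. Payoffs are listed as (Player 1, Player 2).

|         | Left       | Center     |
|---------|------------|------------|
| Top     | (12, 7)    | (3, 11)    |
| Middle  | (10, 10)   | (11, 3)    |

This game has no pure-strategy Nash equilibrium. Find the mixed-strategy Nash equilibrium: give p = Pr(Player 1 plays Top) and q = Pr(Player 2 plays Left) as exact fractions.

Each player's mixing probability is pinned down by making the *other* player indifferent.
Player 2 indifferent between Left and Center: p·7 + (1−p)·10 = p·11 + (1−p)·3 ⟹ 10 + (-3)p = 3 + 8p ⟹ p = 7/11.
Player 1 indifferent between Top and Middle: q·12 + (1−q)·3 = q·10 + (1−q)·11 ⟹ 3 + 9q = 11 + (-1)q ⟹ q = 4/5.

p = 7/11, q = 4/5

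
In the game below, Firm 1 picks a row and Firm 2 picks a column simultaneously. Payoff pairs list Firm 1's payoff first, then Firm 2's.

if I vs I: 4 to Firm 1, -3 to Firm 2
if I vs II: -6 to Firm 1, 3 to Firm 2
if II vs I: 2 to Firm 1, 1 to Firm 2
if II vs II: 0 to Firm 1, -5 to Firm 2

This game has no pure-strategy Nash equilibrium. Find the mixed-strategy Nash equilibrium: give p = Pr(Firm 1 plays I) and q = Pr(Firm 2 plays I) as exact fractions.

In a mixed NE each player is indifferent between their pure strategies, so the opponent's mix sets the indifference.
Firm 2 indifferent between I and II: p·(-3) + (1−p)·1 = p·3 + (1−p)·(-5) ⟹ 1 + (-4)p = (-5) + 8p ⟹ p = 1/2.
Firm 1 indifferent between I and II: q·4 + (1−q)·(-6) = q·2 + (1−q)·0 ⟹ (-6) + 10q = 0 + 2q ⟹ q = 3/4.

p = 1/2, q = 3/4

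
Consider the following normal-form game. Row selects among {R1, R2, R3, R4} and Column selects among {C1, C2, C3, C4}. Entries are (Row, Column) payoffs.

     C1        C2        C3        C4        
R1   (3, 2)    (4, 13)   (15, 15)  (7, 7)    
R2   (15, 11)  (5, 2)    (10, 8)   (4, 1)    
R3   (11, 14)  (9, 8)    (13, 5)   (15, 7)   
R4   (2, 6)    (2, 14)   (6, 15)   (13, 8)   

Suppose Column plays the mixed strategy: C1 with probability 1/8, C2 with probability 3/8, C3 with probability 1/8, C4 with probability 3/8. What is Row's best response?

R3

Compute Row's expected payoff from each pure strategy against the given mix.
R1: (1/8)·3 + (3/8)·4 + (1/8)·15 + (3/8)·7 = 51/8
R2: (1/8)·15 + (3/8)·5 + (1/8)·10 + (3/8)·4 = 13/2
R3: (1/8)·11 + (3/8)·9 + (1/8)·13 + (3/8)·15 = 12
R4: (1/8)·2 + (3/8)·2 + (1/8)·6 + (3/8)·13 = 53/8
Highest expected payoff is 12, from R3.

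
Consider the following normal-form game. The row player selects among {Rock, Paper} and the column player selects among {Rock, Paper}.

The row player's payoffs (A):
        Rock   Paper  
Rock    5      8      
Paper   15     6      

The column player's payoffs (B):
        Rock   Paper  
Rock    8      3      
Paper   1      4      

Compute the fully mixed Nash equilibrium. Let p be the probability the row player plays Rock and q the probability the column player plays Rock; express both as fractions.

p = 3/8, q = 1/6

Each player's mixing probability is pinned down by making the *other* player indifferent.
The column player indifferent between Rock and Paper: p·8 + (1−p)·1 = p·3 + (1−p)·4 ⟹ 1 + 7p = 4 + (-1)p ⟹ p = 3/8.
The row player indifferent between Rock and Paper: q·5 + (1−q)·8 = q·15 + (1−q)·6 ⟹ 8 + (-3)q = 6 + 9q ⟹ q = 1/6.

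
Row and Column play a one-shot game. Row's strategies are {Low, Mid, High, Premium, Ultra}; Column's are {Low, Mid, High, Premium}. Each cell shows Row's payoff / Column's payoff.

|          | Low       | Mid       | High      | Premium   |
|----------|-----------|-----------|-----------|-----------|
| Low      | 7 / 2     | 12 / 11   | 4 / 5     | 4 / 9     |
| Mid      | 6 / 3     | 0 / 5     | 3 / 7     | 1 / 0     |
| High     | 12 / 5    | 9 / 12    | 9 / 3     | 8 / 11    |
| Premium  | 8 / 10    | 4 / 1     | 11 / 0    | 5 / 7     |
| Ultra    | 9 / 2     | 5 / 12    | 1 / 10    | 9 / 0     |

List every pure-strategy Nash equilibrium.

Check mutual best responses: a cell is a NE iff neither player can gain by unilaterally deviating.
Row's best responses — vs Low: High (payoff 12); vs Mid: Low (payoff 12); vs High: Premium (payoff 11); vs Premium: Ultra (payoff 9).
Column's best responses — vs Low: Mid (payoff 11); vs Mid: High (payoff 7); vs High: Mid (payoff 12); vs Premium: Low (payoff 10); vs Ultra: Mid (payoff 12).
The only mutual best response is (Low, Mid); neither player gains by switching there.

(Low, Mid)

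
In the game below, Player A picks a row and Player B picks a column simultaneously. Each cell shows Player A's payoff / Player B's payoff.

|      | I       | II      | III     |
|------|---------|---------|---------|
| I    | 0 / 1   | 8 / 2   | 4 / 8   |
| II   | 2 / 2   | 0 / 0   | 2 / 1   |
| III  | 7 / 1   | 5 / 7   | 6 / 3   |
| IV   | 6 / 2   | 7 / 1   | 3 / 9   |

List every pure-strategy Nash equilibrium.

There is no pure-strategy Nash equilibrium

Check mutual best responses: a cell is a NE iff neither player can gain by unilaterally deviating.
Player A's best responses — vs I: III (payoff 7); vs II: I (payoff 8); vs III: III (payoff 6).
Player B's best responses — vs I: III (payoff 8); vs II: I (payoff 2); vs III: II (payoff 7); vs IV: III (payoff 9).
No cell has both players best-responding. For instance, Player A's best reply to I is III, but against III Player B prefers II over I.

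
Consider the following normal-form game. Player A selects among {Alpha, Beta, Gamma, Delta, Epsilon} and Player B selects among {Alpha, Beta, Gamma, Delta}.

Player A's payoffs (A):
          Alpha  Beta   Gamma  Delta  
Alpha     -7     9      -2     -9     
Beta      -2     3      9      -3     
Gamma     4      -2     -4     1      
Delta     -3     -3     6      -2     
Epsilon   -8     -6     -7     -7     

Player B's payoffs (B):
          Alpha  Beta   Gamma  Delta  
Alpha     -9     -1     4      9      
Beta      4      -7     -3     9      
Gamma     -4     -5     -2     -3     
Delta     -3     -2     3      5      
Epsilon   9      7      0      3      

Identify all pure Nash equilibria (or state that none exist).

Check mutual best responses: a cell is a NE iff neither player can gain by unilaterally deviating.
Player A's best responses — vs Alpha: Gamma (payoff 4); vs Beta: Alpha (payoff 9); vs Gamma: Beta (payoff 9); vs Delta: Gamma (payoff 1).
Player B's best responses — vs Alpha: Delta (payoff 9); vs Beta: Delta (payoff 9); vs Gamma: Gamma (payoff -2); vs Delta: Delta (payoff 5); vs Epsilon: Alpha (payoff 9).
No cell has both players best-responding. For instance, Player A's best reply to Delta is Gamma, but against Gamma Player B prefers Gamma over Delta.

No pure-strategy Nash equilibrium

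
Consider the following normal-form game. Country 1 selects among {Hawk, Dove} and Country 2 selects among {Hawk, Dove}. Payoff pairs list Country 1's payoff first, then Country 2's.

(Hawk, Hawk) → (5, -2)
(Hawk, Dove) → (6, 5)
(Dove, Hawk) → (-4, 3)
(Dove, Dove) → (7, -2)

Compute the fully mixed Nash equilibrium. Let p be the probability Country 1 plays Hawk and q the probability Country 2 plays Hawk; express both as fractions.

In a mixed NE each player is indifferent between their pure strategies, so the opponent's mix sets the indifference.
Country 2 indifferent between Hawk and Dove: p·(-2) + (1−p)·3 = p·5 + (1−p)·(-2) ⟹ 3 + (-5)p = (-2) + 7p ⟹ p = 5/12.
Country 1 indifferent between Hawk and Dove: q·5 + (1−q)·6 = q·(-4) + (1−q)·7 ⟹ 6 + (-1)q = 7 + (-11)q ⟹ q = 1/10.

p = 5/12, q = 1/10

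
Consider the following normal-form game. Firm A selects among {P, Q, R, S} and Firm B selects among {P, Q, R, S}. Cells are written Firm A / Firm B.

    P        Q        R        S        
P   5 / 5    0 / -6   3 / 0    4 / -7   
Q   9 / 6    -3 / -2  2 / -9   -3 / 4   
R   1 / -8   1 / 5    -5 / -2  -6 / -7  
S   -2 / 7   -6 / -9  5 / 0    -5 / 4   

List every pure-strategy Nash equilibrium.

(Q, P) and (R, Q)

Find each player's best response to every opponent strategy; NE are the intersections.
Firm A's best responses — vs P: Q (payoff 9); vs Q: R (payoff 1); vs R: S (payoff 5); vs S: P (payoff 4).
Firm B's best responses — vs P: P (payoff 5); vs Q: P (payoff 6); vs R: Q (payoff 5); vs S: P (payoff 7).
Mutual best responses occur at (Q, P) and (R, Q); at each, neither player gains by switching.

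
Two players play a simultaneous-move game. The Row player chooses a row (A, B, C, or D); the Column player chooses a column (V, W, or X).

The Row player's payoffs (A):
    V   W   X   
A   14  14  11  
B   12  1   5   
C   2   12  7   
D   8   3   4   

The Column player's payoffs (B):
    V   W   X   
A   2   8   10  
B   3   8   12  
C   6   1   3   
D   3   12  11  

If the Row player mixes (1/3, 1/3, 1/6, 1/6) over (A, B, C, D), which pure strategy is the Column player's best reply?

X

Compute the Column player's expected payoff from each pure strategy against the given mix.
V: (1/3)·2 + (1/3)·3 + (1/6)·6 + (1/6)·3 = 19/6
W: (1/3)·8 + (1/3)·8 + (1/6)·1 + (1/6)·12 = 15/2
X: (1/3)·10 + (1/3)·12 + (1/6)·3 + (1/6)·11 = 29/3
Highest expected payoff is 29/3, from X.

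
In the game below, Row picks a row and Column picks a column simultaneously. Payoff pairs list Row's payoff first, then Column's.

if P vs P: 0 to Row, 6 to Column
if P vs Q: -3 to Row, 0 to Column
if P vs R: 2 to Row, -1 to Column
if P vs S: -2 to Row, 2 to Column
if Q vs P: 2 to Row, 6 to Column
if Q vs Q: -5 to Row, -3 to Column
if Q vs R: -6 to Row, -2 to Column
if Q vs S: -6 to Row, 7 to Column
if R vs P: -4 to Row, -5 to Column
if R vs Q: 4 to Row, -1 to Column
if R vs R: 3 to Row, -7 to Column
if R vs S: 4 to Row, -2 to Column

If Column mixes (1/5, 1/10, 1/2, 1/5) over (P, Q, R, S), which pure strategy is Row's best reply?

Row's best reply maximizes expected payoff against the mix.
P: (1/5)·0 + (1/10)·(-3) + (1/2)·2 + (1/5)·(-2) = 3/10
Q: (1/5)·2 + (1/10)·(-5) + (1/2)·(-6) + (1/5)·(-6) = -43/10
R: (1/5)·(-4) + (1/10)·4 + (1/2)·3 + (1/5)·4 = 19/10
Highest expected payoff is 19/10, from R.

R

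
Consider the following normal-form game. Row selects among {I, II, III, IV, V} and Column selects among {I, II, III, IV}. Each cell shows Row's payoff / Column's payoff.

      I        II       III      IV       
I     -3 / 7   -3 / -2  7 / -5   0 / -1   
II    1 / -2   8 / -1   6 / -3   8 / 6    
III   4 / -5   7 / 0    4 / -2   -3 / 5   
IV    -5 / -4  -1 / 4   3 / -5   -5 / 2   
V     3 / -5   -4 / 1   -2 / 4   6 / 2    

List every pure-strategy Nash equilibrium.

(II, IV)

A profile is a Nash equilibrium when each player is best-responding to the other.
Row's best responses — vs I: III (payoff 4); vs II: II (payoff 8); vs III: I (payoff 7); vs IV: II (payoff 8).
Column's best responses — vs I: I (payoff 7); vs II: IV (payoff 6); vs III: IV (payoff 5); vs IV: II (payoff 4); vs V: III (payoff 4).
The only mutual best response is (II, IV); neither player gains by switching there.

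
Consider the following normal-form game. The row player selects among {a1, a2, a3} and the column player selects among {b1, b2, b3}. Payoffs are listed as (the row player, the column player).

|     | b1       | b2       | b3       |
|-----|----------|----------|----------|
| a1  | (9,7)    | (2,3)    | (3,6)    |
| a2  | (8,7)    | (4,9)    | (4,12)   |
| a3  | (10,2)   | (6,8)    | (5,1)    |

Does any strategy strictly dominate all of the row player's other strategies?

A strategy is strictly dominant if it gives the row player a strictly higher payoff than every other strategy, against every choice by the opponent.
a3 strictly dominates: vs b1: 10 > each of {9, 8}; vs b2: 6 > each of {2, 4}; vs b3: 5 > each of {3, 4}.

a3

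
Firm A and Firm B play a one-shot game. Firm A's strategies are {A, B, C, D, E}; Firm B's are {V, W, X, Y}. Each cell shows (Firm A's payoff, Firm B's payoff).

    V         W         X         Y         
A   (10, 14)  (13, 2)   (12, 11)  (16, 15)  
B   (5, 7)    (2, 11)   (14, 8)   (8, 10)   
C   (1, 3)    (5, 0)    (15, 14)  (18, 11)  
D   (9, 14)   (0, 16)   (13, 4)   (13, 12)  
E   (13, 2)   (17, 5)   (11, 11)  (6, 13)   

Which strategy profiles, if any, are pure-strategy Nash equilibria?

(C, X)

Check mutual best responses: a cell is a NE iff neither player can gain by unilaterally deviating.
Firm A's best responses — vs V: E (payoff 13); vs W: E (payoff 17); vs X: C (payoff 15); vs Y: C (payoff 18).
Firm B's best responses — vs A: Y (payoff 15); vs B: W (payoff 11); vs C: X (payoff 14); vs D: W (payoff 16); vs E: Y (payoff 13).
The only mutual best response is (C, X); neither player gains by switching there.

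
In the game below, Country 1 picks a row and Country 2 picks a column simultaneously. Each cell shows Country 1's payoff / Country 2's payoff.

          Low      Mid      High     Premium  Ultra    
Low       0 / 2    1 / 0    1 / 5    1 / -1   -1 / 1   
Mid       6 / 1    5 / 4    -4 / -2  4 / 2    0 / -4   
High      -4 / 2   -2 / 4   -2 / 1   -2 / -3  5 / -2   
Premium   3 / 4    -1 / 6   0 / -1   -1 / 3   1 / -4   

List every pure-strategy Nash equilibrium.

A profile is a Nash equilibrium when each player is best-responding to the other.
Country 1's best responses — vs Low: Mid (payoff 6); vs Mid: Mid (payoff 5); vs High: Low (payoff 1); vs Premium: Mid (payoff 4); vs Ultra: High (payoff 5).
Country 2's best responses — vs Low: High (payoff 5); vs Mid: Mid (payoff 4); vs High: Mid (payoff 4); vs Premium: Mid (payoff 6).
Mutual best responses occur at (Low, High) and (Mid, Mid); at each, neither player gains by switching.

(Low, High) and (Mid, Mid)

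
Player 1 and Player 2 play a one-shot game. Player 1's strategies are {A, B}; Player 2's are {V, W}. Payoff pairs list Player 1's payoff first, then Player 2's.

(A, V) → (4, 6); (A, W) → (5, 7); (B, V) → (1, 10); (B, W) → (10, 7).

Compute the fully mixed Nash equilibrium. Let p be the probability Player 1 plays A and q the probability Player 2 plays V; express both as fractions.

p = 3/4, q = 5/8

Each player's mixing probability is pinned down by making the *other* player indifferent.
Player 2 indifferent between V and W: p·6 + (1−p)·10 = p·7 + (1−p)·7 ⟹ 10 + (-4)p = 7 + 0p ⟹ p = 3/4.
Player 1 indifferent between A and B: q·4 + (1−q)·5 = q·1 + (1−q)·10 ⟹ 5 + (-1)q = 10 + (-9)q ⟹ q = 5/8.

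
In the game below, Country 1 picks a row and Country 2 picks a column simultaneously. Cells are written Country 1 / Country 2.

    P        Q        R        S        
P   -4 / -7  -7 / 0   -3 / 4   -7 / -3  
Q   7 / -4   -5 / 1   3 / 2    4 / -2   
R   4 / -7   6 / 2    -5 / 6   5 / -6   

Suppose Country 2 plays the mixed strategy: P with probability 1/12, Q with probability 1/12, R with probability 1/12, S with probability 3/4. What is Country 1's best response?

Country 1's best reply maximizes expected payoff against the mix.
P: (1/12)·(-4) + (1/12)·(-7) + (1/12)·(-3) + (3/4)·(-7) = -77/12
Q: (1/12)·7 + (1/12)·(-5) + (1/12)·3 + (3/4)·4 = 41/12
R: (1/12)·4 + (1/12)·6 + (1/12)·(-5) + (3/4)·5 = 25/6
Highest expected payoff is 25/6, from R.

R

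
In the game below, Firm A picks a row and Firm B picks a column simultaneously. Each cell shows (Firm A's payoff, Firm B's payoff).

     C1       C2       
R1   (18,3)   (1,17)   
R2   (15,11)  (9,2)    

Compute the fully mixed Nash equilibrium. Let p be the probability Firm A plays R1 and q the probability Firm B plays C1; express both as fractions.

Each player's mixing probability is pinned down by making the *other* player indifferent.
Firm B indifferent between C1 and C2: p·3 + (1−p)·11 = p·17 + (1−p)·2 ⟹ 11 + (-8)p = 2 + 15p ⟹ p = 9/23.
Firm A indifferent between R1 and R2: q·18 + (1−q)·1 = q·15 + (1−q)·9 ⟹ 1 + 17q = 9 + 6q ⟹ q = 8/11.

p = 9/23, q = 8/11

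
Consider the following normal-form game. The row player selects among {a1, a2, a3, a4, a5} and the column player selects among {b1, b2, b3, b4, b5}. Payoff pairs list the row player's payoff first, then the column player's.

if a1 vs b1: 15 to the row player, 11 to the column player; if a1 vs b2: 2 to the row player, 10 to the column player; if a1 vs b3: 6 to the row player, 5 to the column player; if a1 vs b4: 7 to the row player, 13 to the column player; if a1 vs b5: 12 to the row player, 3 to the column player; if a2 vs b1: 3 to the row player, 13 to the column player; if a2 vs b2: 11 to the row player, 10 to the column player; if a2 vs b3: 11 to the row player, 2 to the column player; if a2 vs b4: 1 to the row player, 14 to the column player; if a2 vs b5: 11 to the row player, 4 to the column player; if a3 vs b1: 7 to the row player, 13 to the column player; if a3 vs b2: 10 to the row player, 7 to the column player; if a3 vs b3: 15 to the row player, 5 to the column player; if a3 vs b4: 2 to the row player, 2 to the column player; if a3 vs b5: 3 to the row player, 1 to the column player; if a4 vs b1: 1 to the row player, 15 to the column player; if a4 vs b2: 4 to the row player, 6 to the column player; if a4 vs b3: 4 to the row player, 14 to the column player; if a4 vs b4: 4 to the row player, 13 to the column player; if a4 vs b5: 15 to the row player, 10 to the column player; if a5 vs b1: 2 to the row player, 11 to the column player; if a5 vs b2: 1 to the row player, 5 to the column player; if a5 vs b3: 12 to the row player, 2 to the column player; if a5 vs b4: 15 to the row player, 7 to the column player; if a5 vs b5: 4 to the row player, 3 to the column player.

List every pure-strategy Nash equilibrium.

Find each player's best response to every opponent strategy; NE are the intersections.
The row player's best responses — vs b1: a1 (payoff 15); vs b2: a2 (payoff 11); vs b3: a3 (payoff 15); vs b4: a5 (payoff 15); vs b5: a4 (payoff 15).
The column player's best responses — vs a1: b4 (payoff 13); vs a2: b4 (payoff 14); vs a3: b1 (payoff 13); vs a4: b1 (payoff 15); vs a5: b1 (payoff 11).
No cell has both players best-responding. For instance, the row player's best reply to b1 is a1, but against a1 the column player prefers b4 over b1.

There is no pure-strategy Nash equilibrium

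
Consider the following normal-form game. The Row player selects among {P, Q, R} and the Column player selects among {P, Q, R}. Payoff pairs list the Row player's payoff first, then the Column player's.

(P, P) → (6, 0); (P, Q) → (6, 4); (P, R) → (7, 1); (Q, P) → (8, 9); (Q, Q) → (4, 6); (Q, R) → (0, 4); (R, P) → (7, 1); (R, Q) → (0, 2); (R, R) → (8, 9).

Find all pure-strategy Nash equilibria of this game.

(P, Q), (Q, P), and (R, R)

A profile is a Nash equilibrium when each player is best-responding to the other.
The Row player's best responses — vs P: Q (payoff 8); vs Q: P (payoff 6); vs R: R (payoff 8).
The Column player's best responses — vs P: Q (payoff 4); vs Q: P (payoff 9); vs R: R (payoff 9).
Mutual best responses occur at (P, Q), (Q, P), and (R, R); at each, neither player gains by switching.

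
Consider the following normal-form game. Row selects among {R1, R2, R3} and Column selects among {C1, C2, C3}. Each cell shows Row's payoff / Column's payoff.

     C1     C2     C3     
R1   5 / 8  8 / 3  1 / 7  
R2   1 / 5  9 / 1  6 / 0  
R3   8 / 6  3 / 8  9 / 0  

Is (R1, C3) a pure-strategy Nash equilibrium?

Holding Column at C3: Row gets 1 from R1 but could get 9 by switching to R3. Row has a profitable deviation.

No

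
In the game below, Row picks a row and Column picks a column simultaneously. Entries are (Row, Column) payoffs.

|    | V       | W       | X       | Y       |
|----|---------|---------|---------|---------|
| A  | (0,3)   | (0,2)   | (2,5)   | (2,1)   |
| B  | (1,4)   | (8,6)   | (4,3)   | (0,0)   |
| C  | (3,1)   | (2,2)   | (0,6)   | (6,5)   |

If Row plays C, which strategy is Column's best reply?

With Row fixed at C, Column's payoffs are: V → 1, W → 2, X → 6, Y → 5.
The maximum is 6, achieved by X.

X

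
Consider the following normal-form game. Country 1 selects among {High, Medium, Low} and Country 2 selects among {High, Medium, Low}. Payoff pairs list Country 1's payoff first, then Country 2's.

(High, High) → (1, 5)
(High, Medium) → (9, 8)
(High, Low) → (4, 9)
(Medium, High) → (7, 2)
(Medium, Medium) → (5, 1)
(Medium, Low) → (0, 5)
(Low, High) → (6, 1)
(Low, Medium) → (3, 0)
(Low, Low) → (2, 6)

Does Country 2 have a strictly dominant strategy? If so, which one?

Low

Check whether one of Country 2's strategies beats all alternatives regardless of what the opponent does.
Low strictly dominates: vs High: 9 > each of {5, 8}; vs Medium: 5 > each of {2, 1}; vs Low: 6 > each of {1, 0}.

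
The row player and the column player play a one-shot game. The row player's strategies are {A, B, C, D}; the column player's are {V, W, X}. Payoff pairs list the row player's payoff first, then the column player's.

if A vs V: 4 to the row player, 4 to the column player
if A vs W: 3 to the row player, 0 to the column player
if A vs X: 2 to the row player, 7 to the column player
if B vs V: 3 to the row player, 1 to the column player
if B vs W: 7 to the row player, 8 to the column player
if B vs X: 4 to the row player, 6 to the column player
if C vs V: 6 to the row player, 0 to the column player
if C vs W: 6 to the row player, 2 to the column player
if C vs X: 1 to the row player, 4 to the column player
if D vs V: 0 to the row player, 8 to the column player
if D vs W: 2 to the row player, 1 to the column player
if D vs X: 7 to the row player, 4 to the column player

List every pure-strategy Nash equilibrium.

(B, W)

A profile is a Nash equilibrium when each player is best-responding to the other.
The row player's best responses — vs V: C (payoff 6); vs W: B (payoff 7); vs X: D (payoff 7).
The column player's best responses — vs A: X (payoff 7); vs B: W (payoff 8); vs C: X (payoff 4); vs D: V (payoff 8).
The only mutual best response is (B, W); neither player gains by switching there.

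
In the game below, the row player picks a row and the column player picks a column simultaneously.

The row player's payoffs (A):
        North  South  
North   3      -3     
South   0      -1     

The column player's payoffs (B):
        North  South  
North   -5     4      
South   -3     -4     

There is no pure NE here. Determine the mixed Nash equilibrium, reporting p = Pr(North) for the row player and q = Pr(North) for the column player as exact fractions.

Each player's mixing probability is pinned down by making the *other* player indifferent.
The column player indifferent between North and South: p·(-5) + (1−p)·(-3) = p·4 + (1−p)·(-4) ⟹ (-3) + (-2)p = (-4) + 8p ⟹ p = 1/10.
The row player indifferent between North and South: q·3 + (1−q)·(-3) = q·0 + (1−q)·(-1) ⟹ (-3) + 6q = (-1) + 1q ⟹ q = 2/5.

p = 1/10, q = 2/5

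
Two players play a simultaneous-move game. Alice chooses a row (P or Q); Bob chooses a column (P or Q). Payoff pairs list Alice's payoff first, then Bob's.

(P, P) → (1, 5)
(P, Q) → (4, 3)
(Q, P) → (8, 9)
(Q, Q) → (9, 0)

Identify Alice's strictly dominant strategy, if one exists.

Check whether one of Alice's strategies beats all alternatives regardless of what the opponent does.
Q strictly dominates: vs P: 8 > 1; vs Q: 9 > 4.

Q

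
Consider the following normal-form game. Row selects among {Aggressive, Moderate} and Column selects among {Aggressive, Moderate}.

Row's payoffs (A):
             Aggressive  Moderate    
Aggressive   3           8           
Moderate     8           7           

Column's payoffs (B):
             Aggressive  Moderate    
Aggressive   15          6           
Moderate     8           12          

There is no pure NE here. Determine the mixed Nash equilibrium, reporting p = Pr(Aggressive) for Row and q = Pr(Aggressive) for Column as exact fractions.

In a mixed NE each player is indifferent between their pure strategies, so the opponent's mix sets the indifference.
Column indifferent between Aggressive and Moderate: p·15 + (1−p)·8 = p·6 + (1−p)·12 ⟹ 8 + 7p = 12 + (-6)p ⟹ p = 4/13.
Row indifferent between Aggressive and Moderate: q·3 + (1−q)·8 = q·8 + (1−q)·7 ⟹ 8 + (-5)q = 7 + 1q ⟹ q = 1/6.

p = 4/13, q = 1/6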